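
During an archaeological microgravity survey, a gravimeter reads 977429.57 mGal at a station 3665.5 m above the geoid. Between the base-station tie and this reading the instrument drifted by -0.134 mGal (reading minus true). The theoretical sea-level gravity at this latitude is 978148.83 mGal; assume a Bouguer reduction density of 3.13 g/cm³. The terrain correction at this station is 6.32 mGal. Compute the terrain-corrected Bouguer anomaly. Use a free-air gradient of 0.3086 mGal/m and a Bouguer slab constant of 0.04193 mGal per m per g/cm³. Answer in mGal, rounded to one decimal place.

-62.7

Drift-corrected reading = 977429.57 − (-0.134) = 977429.704 mGal
Free-air correction = 0.3086 × 3665.5 = 1131.17 mGal
Free-air anomaly = 977429.704 − 978148.83 + (1131.17) = 412.044 mGal
Bouguer slab correction = 0.04193 × 3.13 × 3665.5 = 481.06 mGal
Simple Bouguer anomaly = 412.044 − (481.06) = -69.016 mGal
Complete Bouguer anomaly = -69.016 + 6.32 = -62.696 mGal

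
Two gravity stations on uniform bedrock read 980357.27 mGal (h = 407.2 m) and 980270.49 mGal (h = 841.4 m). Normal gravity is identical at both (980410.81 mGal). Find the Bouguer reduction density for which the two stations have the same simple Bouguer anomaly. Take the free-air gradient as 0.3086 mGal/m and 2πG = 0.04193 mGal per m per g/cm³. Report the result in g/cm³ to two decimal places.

2.59

Δg_obs = 980270.49 − 980357.27 = -86.78 mGal over Δh = 841.4 − 407.2 = 434.2 m
Equal Bouguer anomalies ⇒ Δg_obs + (0.3086 − 0.04193ρ)·Δh = 0
0.3086 − 0.04193ρ = −Δg_obs/Δh = 0.19986
ρ = (0.3086 − 0.19986) / 0.04193 = 2.59 g/cm³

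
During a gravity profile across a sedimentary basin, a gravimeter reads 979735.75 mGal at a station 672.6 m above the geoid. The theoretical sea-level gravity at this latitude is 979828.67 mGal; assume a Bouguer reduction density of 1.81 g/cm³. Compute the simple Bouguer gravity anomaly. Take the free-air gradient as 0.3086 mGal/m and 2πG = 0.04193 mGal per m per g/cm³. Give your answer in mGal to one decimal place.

Free-air correction = 0.3086 × 672.6 = 207.56 mGal
Free-air anomaly = 979735.75 − 979828.67 + (207.56) = 114.64 mGal
Bouguer slab correction = 0.04193 × 1.81 × 672.6 = 51.05 mGal
Simple Bouguer anomaly = 114.64 − (51.05) = 63.59 mGal

63.6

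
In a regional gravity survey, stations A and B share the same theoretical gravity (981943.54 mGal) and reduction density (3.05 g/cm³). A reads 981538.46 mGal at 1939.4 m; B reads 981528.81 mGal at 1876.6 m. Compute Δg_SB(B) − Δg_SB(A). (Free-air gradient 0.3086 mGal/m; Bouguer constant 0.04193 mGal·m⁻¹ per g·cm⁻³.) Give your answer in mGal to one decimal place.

-21.0

Δg_SB(A) = 981538.46 − 981943.54 + 0.3086×1939.4 − 0.04193×3.05×1939.4 = -54.60 mGal
Δg_SB(B) = 981528.81 − 981943.54 + 0.3086×1876.6 − 0.04193×3.05×1876.6 = -75.60 mGal
Difference = -75.60 − (-54.60) = -21.00 mGal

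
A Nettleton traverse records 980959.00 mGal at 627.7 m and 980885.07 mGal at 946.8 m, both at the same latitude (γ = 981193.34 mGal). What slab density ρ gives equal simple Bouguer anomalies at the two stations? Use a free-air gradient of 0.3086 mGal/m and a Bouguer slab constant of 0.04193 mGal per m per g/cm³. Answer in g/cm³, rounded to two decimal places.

1.83

Δg_obs = 980885.07 − 980959.00 = -73.93 mGal over Δh = 946.8 − 627.7 = 319.1 m
Equal Bouguer anomalies ⇒ Δg_obs + (0.3086 − 0.04193ρ)·Δh = 0
0.3086 − 0.04193ρ = −Δg_obs/Δh = 0.23168
ρ = (0.3086 − 0.23168) / 0.04193 = 1.83 g/cm³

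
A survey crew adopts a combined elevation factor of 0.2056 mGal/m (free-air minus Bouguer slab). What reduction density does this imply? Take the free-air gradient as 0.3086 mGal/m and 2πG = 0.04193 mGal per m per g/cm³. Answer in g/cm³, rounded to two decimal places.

2.46

0.2056 = 0.3086 − 0.04193 × ρ
ρ = (0.3086 − 0.2056) / 0.04193 = 2.46 g/cm³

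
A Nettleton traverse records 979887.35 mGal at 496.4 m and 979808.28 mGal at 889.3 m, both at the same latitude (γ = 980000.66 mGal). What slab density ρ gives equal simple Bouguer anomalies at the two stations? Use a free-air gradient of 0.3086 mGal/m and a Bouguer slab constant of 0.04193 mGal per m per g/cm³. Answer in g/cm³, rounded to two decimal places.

Δg_obs = 979808.28 − 979887.35 = -79.07 mGal over Δh = 889.3 − 496.4 = 392.9 m
Equal Bouguer anomalies ⇒ Δg_obs + (0.3086 − 0.04193ρ)·Δh = 0
0.3086 − 0.04193ρ = −Δg_obs/Δh = 0.20125
ρ = (0.3086 − 0.20125) / 0.04193 = 2.56 g/cm³

2.56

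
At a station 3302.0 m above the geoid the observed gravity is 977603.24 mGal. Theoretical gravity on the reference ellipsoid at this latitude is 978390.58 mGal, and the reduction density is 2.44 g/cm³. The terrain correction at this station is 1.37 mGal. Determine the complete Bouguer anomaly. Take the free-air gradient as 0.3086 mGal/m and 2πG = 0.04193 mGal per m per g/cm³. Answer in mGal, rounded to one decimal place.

-104.8

Free-air correction = 0.3086 × 3302.0 = 1019.00 mGal
Free-air anomaly = 977603.24 − 978390.58 + (1019.00) = 231.66 mGal
Bouguer slab correction = 0.04193 × 2.44 × 3302.0 = 337.82 mGal
Simple Bouguer anomaly = 231.66 − (337.82) = -106.16 mGal
Complete Bouguer anomaly = -106.16 + 1.37 = -104.79 mGal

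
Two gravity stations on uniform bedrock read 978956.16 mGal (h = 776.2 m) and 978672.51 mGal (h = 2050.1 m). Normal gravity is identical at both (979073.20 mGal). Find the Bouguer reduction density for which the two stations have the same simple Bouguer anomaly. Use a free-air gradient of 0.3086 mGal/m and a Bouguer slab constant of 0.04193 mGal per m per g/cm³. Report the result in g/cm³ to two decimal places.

2.05

Δg_obs = 978672.51 − 978956.16 = -283.65 mGal over Δh = 2050.1 − 776.2 = 1273.9 m
Equal Bouguer anomalies ⇒ Δg_obs + (0.3086 − 0.04193ρ)·Δh = 0
0.3086 − 0.04193ρ = −Δg_obs/Δh = 0.22266
ρ = (0.3086 − 0.22266) / 0.04193 = 2.05 g/cm³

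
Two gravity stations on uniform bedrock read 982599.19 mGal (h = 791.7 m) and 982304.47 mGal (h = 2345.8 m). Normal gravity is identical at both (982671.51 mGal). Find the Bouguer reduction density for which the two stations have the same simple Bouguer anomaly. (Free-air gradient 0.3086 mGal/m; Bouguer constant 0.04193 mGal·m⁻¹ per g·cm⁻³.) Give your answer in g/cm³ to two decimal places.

Δg_obs = 982304.47 − 982599.19 = -294.72 mGal over Δh = 2345.8 − 791.7 = 1554.1 m
Equal Bouguer anomalies ⇒ Δg_obs + (0.3086 − 0.04193ρ)·Δh = 0
0.3086 − 0.04193ρ = −Δg_obs/Δh = 0.18964
ρ = (0.3086 − 0.18964) / 0.04193 = 2.84 g/cm³

2.84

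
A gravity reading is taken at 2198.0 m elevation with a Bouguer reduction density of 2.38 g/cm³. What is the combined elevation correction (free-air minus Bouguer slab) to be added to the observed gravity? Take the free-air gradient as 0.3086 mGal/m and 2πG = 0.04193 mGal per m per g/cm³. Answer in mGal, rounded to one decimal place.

459.0

Combined gradient = 0.3086 − 0.04193 × 2.38 = 0.2088066 mGal/m
Combined elevation correction = 0.2088066 × 2198.0 = 459.0 mGal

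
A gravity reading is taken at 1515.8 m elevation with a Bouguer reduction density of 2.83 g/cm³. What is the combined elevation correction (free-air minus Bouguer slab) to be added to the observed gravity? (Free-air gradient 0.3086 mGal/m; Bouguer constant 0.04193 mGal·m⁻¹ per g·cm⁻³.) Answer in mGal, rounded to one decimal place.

287.9

Combined gradient = 0.3086 − 0.04193 × 2.83 = 0.1899381 mGal/m
Combined elevation correction = 0.1899381 × 1515.8 = 287.9 mGal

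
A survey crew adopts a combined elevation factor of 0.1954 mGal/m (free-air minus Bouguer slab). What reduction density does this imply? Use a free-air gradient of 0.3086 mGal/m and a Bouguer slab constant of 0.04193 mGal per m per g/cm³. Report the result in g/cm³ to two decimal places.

0.1954 = 0.3086 − 0.04193 × ρ
ρ = (0.3086 − 0.1954) / 0.04193 = 2.70 g/cm³

2.70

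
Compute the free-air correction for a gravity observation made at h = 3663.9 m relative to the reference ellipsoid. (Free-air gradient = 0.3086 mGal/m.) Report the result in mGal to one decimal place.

1130.7

Free-air correction = 0.3086 × 3663.9 = 1130.7 mGal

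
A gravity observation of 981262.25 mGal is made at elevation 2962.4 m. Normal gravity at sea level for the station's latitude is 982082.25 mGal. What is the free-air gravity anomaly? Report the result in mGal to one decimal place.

94.2

Free-air correction = 0.3086 × 2962.4 = 914.20 mGal
Free-air anomaly = 981262.25 − 982082.25 + (914.20) = 94.20 mGal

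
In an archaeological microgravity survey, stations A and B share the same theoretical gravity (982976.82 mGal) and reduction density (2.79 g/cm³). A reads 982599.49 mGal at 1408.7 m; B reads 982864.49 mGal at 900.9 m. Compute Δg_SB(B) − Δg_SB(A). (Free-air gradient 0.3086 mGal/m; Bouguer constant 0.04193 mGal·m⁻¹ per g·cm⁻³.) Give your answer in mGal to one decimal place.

167.7

Δg_SB(A) = 982599.49 − 982976.82 + 0.3086×1408.7 − 0.04193×2.79×1408.7 = -107.40 mGal
Δg_SB(B) = 982864.49 − 982976.82 + 0.3086×900.9 − 0.04193×2.79×900.9 = 60.30 mGal
Difference = 60.30 − (-107.40) = 167.70 mGal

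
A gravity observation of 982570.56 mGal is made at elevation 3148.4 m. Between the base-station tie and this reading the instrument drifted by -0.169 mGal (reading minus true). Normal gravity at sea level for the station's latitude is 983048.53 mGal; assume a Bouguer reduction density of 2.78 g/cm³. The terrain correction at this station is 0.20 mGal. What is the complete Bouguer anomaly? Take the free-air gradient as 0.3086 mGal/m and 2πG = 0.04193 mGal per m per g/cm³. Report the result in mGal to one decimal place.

127.0

Drift-corrected reading = 982570.56 − (-0.169) = 982570.729 mGal
Free-air correction = 0.3086 × 3148.4 = 971.60 mGal
Free-air anomaly = 982570.729 − 983048.53 + (971.60) = 493.799 mGal
Bouguer slab correction = 0.04193 × 2.78 × 3148.4 = 366.99 mGal
Simple Bouguer anomaly = 493.799 − (366.99) = 126.809 mGal
Complete Bouguer anomaly = 126.809 + 0.20 = 127.009 mGal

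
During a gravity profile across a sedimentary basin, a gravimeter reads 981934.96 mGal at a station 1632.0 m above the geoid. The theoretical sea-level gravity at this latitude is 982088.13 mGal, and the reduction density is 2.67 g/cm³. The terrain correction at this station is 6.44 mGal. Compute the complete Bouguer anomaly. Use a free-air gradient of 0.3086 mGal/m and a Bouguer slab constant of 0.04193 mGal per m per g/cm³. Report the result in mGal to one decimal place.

174.2

Free-air correction = 0.3086 × 1632.0 = 503.64 mGal
Free-air anomaly = 981934.96 − 982088.13 + (503.64) = 350.47 mGal
Bouguer slab correction = 0.04193 × 2.67 × 1632.0 = 182.71 mGal
Simple Bouguer anomaly = 350.47 − (182.71) = 167.76 mGal
Complete Bouguer anomaly = 167.76 + 6.44 = 174.20 mGal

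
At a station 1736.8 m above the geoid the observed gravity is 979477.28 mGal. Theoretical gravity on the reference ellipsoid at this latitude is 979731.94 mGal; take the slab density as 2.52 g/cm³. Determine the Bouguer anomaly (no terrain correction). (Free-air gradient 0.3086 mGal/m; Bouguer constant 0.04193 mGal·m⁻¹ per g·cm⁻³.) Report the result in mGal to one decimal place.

Free-air correction = 0.3086 × 1736.8 = 535.98 mGal
Free-air anomaly = 979477.28 − 979731.94 + (535.98) = 281.32 mGal
Bouguer slab correction = 0.04193 × 2.52 × 1736.8 = 183.52 mGal
Simple Bouguer anomaly = 281.32 − (183.52) = 97.80 mGal

97.8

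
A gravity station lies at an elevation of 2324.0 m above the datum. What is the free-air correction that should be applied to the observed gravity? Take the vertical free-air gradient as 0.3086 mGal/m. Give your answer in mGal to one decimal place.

Free-air correction = 0.3086 × 2324.0 = 717.2 mGal

717.2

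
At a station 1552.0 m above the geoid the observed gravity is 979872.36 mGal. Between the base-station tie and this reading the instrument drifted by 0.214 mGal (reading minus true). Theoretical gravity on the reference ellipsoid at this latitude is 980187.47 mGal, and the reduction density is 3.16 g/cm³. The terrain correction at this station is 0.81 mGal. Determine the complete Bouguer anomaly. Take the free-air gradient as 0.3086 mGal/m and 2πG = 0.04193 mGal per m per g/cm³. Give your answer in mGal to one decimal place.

Drift-corrected reading = 979872.36 − (0.214) = 979872.146 mGal
Free-air correction = 0.3086 × 1552.0 = 478.95 mGal
Free-air anomaly = 979872.146 − 980187.47 + (478.95) = 163.626 mGal
Bouguer slab correction = 0.04193 × 3.16 × 1552.0 = 205.64 mGal
Simple Bouguer anomaly = 163.626 − (205.64) = -42.014 mGal
Complete Bouguer anomaly = -42.014 + 0.81 = -41.204 mGal

-41.2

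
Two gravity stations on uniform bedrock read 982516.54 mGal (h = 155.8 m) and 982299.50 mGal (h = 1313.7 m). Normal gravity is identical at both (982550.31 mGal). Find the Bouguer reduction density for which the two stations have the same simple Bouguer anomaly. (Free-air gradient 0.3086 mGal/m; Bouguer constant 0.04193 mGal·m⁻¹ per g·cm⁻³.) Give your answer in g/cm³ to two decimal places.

2.89

Δg_obs = 982299.50 − 982516.54 = -217.04 mGal over Δh = 1313.7 − 155.8 = 1157.9 m
Equal Bouguer anomalies ⇒ Δg_obs + (0.3086 − 0.04193ρ)·Δh = 0
0.3086 − 0.04193ρ = −Δg_obs/Δh = 0.18744
ρ = (0.3086 − 0.18744) / 0.04193 = 2.89 g/cm³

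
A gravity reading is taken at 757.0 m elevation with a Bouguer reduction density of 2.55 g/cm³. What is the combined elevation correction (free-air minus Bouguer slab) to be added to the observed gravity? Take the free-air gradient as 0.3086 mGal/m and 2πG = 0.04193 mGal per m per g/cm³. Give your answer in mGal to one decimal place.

152.7

Combined gradient = 0.3086 − 0.04193 × 2.55 = 0.2016785 mGal/m
Combined elevation correction = 0.2016785 × 757.0 = 152.7 mGal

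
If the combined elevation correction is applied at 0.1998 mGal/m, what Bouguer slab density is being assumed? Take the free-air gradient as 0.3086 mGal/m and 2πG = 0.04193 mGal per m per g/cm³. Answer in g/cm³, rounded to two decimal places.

2.59

0.1998 = 0.3086 − 0.04193 × ρ
ρ = (0.3086 − 0.1998) / 0.04193 = 2.59 g/cm³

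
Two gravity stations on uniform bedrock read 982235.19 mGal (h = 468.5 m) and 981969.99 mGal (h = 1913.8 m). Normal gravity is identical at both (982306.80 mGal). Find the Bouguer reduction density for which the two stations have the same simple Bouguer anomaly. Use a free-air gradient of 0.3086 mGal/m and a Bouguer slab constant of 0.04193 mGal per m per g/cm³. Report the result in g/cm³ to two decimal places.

Δg_obs = 981969.99 − 982235.19 = -265.20 mGal over Δh = 1913.8 − 468.5 = 1445.3 m
Equal Bouguer anomalies ⇒ Δg_obs + (0.3086 − 0.04193ρ)·Δh = 0
0.3086 − 0.04193ρ = −Δg_obs/Δh = 0.18349
ρ = (0.3086 − 0.18349) / 0.04193 = 2.98 g/cm³

2.98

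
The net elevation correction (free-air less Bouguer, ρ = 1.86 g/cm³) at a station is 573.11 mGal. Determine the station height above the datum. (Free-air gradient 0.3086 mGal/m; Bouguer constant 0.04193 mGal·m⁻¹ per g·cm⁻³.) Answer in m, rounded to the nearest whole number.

2485

Combined gradient = 0.3086 − 0.04193 × 1.86 = 0.2306102 mGal/m
h = 573.11 / 0.2306102 = 2485.19 m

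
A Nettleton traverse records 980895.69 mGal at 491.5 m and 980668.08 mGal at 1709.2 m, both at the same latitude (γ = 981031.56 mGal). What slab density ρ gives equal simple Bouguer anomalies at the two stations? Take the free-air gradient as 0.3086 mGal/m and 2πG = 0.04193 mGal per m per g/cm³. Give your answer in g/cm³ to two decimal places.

Δg_obs = 980668.08 − 980895.69 = -227.61 mGal over Δh = 1709.2 − 491.5 = 1217.7 m
Equal Bouguer anomalies ⇒ Δg_obs + (0.3086 − 0.04193ρ)·Δh = 0
0.3086 − 0.04193ρ = −Δg_obs/Δh = 0.18692
ρ = (0.3086 − 0.18692) / 0.04193 = 2.90 g/cm³

2.90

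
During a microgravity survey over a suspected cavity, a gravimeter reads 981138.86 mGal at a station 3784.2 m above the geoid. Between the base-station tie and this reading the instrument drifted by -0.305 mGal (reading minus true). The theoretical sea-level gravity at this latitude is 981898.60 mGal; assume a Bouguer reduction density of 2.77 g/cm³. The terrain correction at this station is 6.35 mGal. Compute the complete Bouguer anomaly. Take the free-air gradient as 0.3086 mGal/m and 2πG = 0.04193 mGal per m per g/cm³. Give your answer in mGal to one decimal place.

Drift-corrected reading = 981138.86 − (-0.305) = 981139.165 mGal
Free-air correction = 0.3086 × 3784.2 = 1167.80 mGal
Free-air anomaly = 981139.165 − 981898.60 + (1167.80) = 408.365 mGal
Bouguer slab correction = 0.04193 × 2.77 × 3784.2 = 439.52 mGal
Simple Bouguer anomaly = 408.365 − (439.52) = -31.155 mGal
Complete Bouguer anomaly = -31.155 + 6.35 = -24.805 mGal

-24.8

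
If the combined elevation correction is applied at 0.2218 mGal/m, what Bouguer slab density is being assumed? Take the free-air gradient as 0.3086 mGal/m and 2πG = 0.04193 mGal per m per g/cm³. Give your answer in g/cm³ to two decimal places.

2.07

0.2218 = 0.3086 − 0.04193 × ρ
ρ = (0.3086 − 0.2218) / 0.04193 = 2.07 g/cm³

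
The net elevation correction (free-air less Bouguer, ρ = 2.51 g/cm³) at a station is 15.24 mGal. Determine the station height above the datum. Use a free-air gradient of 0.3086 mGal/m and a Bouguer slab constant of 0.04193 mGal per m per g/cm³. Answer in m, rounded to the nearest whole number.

75

Combined gradient = 0.3086 − 0.04193 × 2.51 = 0.2033557 mGal/m
h = 15.24 / 0.2033557 = 74.94 m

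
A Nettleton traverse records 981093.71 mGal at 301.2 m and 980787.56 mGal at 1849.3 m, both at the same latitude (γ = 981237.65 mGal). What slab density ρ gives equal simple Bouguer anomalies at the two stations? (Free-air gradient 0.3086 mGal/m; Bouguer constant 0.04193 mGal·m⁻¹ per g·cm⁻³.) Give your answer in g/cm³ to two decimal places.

2.64

Δg_obs = 980787.56 − 981093.71 = -306.15 mGal over Δh = 1849.3 − 301.2 = 1548.1 m
Equal Bouguer anomalies ⇒ Δg_obs + (0.3086 − 0.04193ρ)·Δh = 0
0.3086 − 0.04193ρ = −Δg_obs/Δh = 0.19776
ρ = (0.3086 − 0.19776) / 0.04193 = 2.64 g/cm³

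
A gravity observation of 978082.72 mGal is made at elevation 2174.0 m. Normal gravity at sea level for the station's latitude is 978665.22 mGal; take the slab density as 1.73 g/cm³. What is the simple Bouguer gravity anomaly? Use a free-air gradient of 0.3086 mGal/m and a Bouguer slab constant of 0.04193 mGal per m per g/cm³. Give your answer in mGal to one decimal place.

-69.3

Free-air correction = 0.3086 × 2174.0 = 670.90 mGal
Free-air anomaly = 978082.72 − 978665.22 + (670.90) = 88.40 mGal
Bouguer slab correction = 0.04193 × 1.73 × 2174.0 = 157.70 mGal
Simple Bouguer anomaly = 88.40 − (157.70) = -69.30 mGal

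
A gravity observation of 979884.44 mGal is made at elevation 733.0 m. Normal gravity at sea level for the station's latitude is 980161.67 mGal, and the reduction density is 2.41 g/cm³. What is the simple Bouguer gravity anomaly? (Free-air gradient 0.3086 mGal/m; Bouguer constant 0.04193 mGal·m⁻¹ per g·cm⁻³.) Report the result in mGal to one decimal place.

Free-air correction = 0.3086 × 733.0 = 226.20 mGal
Free-air anomaly = 979884.44 − 980161.67 + (226.20) = -51.03 mGal
Bouguer slab correction = 0.04193 × 2.41 × 733.0 = 74.07 mGal
Simple Bouguer anomaly = -51.03 − (74.07) = -125.10 mGal

-125.1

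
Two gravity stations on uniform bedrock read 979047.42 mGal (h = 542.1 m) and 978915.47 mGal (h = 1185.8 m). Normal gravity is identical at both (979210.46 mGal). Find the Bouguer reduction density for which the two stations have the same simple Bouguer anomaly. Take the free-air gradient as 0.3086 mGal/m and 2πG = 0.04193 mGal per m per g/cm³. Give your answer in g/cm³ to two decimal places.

2.47

Δg_obs = 978915.47 − 979047.42 = -131.95 mGal over Δh = 1185.8 − 542.1 = 643.7 m
Equal Bouguer anomalies ⇒ Δg_obs + (0.3086 − 0.04193ρ)·Δh = 0
0.3086 − 0.04193ρ = −Δg_obs/Δh = 0.20499
ρ = (0.3086 − 0.20499) / 0.04193 = 2.47 g/cm³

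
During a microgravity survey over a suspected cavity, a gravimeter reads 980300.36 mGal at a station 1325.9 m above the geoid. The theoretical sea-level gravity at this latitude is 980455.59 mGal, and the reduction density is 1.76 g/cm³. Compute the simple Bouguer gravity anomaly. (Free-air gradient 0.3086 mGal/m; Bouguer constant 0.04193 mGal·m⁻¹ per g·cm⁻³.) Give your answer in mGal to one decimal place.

Free-air correction = 0.3086 × 1325.9 = 409.17 mGal
Free-air anomaly = 980300.36 − 980455.59 + (409.17) = 253.94 mGal
Bouguer slab correction = 0.04193 × 1.76 × 1325.9 = 97.85 mGal
Simple Bouguer anomaly = 253.94 − (97.85) = 156.09 mGal

156.1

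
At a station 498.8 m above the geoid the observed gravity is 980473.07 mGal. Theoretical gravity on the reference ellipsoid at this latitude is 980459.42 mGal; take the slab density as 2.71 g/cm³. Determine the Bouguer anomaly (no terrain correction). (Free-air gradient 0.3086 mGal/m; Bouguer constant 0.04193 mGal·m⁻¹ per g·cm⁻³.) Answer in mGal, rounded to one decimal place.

Free-air correction = 0.3086 × 498.8 = 153.93 mGal
Free-air anomaly = 980473.07 − 980459.42 + (153.93) = 167.58 mGal
Bouguer slab correction = 0.04193 × 2.71 × 498.8 = 56.68 mGal
Simple Bouguer anomaly = 167.58 − (56.68) = 110.90 mGal

110.9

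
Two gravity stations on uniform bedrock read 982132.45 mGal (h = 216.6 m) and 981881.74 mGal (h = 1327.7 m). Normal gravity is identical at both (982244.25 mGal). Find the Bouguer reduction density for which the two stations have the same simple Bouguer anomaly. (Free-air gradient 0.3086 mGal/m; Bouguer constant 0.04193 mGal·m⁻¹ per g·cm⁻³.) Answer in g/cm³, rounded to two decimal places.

Δg_obs = 981881.74 − 982132.45 = -250.71 mGal over Δh = 1327.7 − 216.6 = 1111.1 m
Equal Bouguer anomalies ⇒ Δg_obs + (0.3086 − 0.04193ρ)·Δh = 0
0.3086 − 0.04193ρ = −Δg_obs/Δh = 0.22564
ρ = (0.3086 − 0.22564) / 0.04193 = 1.98 g/cm³

1.98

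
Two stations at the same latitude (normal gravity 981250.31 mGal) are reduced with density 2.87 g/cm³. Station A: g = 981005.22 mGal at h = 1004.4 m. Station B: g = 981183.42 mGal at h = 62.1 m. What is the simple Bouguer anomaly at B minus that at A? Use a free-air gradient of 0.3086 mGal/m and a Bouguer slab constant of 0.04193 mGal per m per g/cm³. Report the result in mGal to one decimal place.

Δg_SB(A) = 981005.22 − 981250.31 + 0.3086×1004.4 − 0.04193×2.87×1004.4 = -56.00 mGal
Δg_SB(B) = 981183.42 − 981250.31 + 0.3086×62.1 − 0.04193×2.87×62.1 = -55.20 mGal
Difference = -55.20 − (-56.00) = 0.80 mGal

0.8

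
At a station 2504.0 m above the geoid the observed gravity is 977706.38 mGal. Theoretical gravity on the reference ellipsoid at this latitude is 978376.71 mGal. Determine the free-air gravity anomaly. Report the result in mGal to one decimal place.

102.4

Free-air correction = 0.3086 × 2504.0 = 772.73 mGal
Free-air anomaly = 977706.38 − 978376.71 + (772.73) = 102.40 mGal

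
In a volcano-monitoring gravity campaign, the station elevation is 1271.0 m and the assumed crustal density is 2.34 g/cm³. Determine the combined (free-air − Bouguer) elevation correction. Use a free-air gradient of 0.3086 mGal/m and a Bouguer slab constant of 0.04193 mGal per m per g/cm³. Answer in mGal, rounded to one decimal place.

267.5

Combined gradient = 0.3086 − 0.04193 × 2.34 = 0.2104838 mGal/m
Combined elevation correction = 0.2104838 × 1271.0 = 267.5 mGal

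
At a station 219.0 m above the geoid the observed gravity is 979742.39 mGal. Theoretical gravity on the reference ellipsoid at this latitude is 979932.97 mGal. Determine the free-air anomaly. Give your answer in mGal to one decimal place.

-123.0

Free-air correction = 0.3086 × 219.0 = 67.58 mGal
Free-air anomaly = 979742.39 − 979932.97 + (67.58) = -123.00 mGal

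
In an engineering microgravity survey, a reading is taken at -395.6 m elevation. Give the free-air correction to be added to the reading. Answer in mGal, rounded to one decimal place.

-122.1

Free-air correction = 0.3086 × -395.6 = -122.1 mGal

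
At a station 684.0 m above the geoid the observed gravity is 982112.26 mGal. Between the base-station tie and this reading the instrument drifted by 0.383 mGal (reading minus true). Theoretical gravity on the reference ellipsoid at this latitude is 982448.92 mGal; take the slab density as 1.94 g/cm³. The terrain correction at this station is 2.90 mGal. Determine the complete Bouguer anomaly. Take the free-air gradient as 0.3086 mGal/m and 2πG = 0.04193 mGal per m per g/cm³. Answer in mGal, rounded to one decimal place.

-178.7

Drift-corrected reading = 982112.26 − (0.383) = 982111.877 mGal
Free-air correction = 0.3086 × 684.0 = 211.08 mGal
Free-air anomaly = 982111.877 − 982448.92 + (211.08) = -125.963 mGal
Bouguer slab correction = 0.04193 × 1.94 × 684.0 = 55.64 mGal
Simple Bouguer anomaly = -125.963 − (55.64) = -181.603 mGal
Complete Bouguer anomaly = -181.603 + 2.90 = -178.703 mGal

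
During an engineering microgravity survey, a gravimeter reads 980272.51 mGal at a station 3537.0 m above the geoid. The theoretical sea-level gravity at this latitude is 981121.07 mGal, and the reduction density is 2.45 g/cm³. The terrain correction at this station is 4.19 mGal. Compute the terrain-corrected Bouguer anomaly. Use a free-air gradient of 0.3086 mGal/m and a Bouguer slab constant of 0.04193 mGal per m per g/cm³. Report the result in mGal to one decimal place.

-116.2

Free-air correction = 0.3086 × 3537.0 = 1091.52 mGal
Free-air anomaly = 980272.51 − 981121.07 + (1091.52) = 242.96 mGal
Bouguer slab correction = 0.04193 × 2.45 × 3537.0 = 363.35 mGal
Simple Bouguer anomaly = 242.96 − (363.35) = -120.39 mGal
Complete Bouguer anomaly = -120.39 + 4.19 = -116.20 mGal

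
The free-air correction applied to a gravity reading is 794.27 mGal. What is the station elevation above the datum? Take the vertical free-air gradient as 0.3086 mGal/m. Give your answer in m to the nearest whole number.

h = 794.27 / 0.3086 = 2573.78 m

2574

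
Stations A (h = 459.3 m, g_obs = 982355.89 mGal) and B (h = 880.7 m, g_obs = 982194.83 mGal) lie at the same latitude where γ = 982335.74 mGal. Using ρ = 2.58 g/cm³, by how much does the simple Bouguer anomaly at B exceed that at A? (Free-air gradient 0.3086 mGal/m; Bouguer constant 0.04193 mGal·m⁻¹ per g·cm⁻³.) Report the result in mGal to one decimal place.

Δg_SB(A) = 982355.89 − 982335.74 + 0.3086×459.3 − 0.04193×2.58×459.3 = 112.20 mGal
Δg_SB(B) = 982194.83 − 982335.74 + 0.3086×880.7 − 0.04193×2.58×880.7 = 35.60 mGal
Difference = 35.60 − (112.20) = -76.60 mGal

-76.6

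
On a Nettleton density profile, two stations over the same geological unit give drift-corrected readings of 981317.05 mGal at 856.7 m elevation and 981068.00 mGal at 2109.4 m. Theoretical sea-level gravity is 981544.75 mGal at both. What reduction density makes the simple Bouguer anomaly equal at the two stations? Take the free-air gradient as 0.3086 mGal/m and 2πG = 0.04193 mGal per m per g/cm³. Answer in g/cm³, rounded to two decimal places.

2.62

Δg_obs = 981068.00 − 981317.05 = -249.05 mGal over Δh = 2109.4 − 856.7 = 1252.7 m
Equal Bouguer anomalies ⇒ Δg_obs + (0.3086 − 0.04193ρ)·Δh = 0
0.3086 − 0.04193ρ = −Δg_obs/Δh = 0.19881
ρ = (0.3086 − 0.19881) / 0.04193 = 2.62 g/cm³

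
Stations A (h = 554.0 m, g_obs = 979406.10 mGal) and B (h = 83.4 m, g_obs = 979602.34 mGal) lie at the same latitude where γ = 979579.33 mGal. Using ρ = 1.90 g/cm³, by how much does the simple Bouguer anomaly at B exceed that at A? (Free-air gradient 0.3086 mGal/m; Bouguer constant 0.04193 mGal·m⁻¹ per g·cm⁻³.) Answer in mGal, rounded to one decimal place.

Δg_SB(A) = 979406.10 − 979579.33 + 0.3086×554.0 − 0.04193×1.90×554.0 = -46.40 mGal
Δg_SB(B) = 979602.34 − 979579.33 + 0.3086×83.4 − 0.04193×1.90×83.4 = 42.10 mGal
Difference = 42.10 − (-46.40) = 88.50 mGal

88.5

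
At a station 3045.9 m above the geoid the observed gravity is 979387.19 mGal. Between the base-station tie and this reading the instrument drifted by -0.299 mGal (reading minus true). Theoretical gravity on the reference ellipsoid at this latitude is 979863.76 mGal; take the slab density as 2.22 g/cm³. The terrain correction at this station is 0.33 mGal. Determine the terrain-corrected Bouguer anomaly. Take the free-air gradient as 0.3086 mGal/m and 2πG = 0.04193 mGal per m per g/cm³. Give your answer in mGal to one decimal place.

Drift-corrected reading = 979387.19 − (-0.299) = 979387.489 mGal
Free-air correction = 0.3086 × 3045.9 = 939.96 mGal
Free-air anomaly = 979387.489 − 979863.76 + (939.96) = 463.689 mGal
Bouguer slab correction = 0.04193 × 2.22 × 3045.9 = 283.53 mGal
Simple Bouguer anomaly = 463.689 − (283.53) = 180.159 mGal
Complete Bouguer anomaly = 180.159 + 0.33 = 180.489 mGal

180.5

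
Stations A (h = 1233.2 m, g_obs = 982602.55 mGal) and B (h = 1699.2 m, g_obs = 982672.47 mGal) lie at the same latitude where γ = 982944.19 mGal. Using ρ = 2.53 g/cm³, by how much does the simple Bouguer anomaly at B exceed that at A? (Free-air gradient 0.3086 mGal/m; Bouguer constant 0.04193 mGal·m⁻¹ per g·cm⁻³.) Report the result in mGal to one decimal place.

164.3

Δg_SB(A) = 982602.55 − 982944.19 + 0.3086×1233.2 − 0.04193×2.53×1233.2 = -91.90 mGal
Δg_SB(B) = 982672.47 − 982944.19 + 0.3086×1699.2 − 0.04193×2.53×1699.2 = 72.40 mGal
Difference = 72.40 − (-91.90) = 164.30 mGal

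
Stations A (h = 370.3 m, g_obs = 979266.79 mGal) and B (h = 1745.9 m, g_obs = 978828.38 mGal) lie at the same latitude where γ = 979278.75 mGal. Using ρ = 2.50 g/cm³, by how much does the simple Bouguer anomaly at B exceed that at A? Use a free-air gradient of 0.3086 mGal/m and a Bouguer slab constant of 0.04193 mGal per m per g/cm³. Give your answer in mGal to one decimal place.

-158.1

Δg_SB(A) = 979266.79 − 979278.75 + 0.3086×370.3 − 0.04193×2.50×370.3 = 63.50 mGal
Δg_SB(B) = 978828.38 − 979278.75 + 0.3086×1745.9 − 0.04193×2.50×1745.9 = -94.60 mGal
Difference = -94.60 − (63.50) = -158.10 mGal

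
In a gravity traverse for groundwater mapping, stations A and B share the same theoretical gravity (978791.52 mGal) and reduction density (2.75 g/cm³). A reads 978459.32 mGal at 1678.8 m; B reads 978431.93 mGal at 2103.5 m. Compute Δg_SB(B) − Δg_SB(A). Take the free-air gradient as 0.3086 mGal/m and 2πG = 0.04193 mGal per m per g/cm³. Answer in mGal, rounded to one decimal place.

Δg_SB(A) = 978459.32 − 978791.52 + 0.3086×1678.8 − 0.04193×2.75×1678.8 = -7.70 mGal
Δg_SB(B) = 978431.93 − 978791.52 + 0.3086×2103.5 − 0.04193×2.75×2103.5 = 47.00 mGal
Difference = 47.00 − (-7.70) = 54.70 mGal

54.7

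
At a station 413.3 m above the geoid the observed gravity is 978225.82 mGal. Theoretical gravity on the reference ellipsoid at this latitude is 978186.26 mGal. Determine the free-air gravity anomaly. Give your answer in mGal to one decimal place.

Free-air correction = 0.3086 × 413.3 = 127.54 mGal
Free-air anomaly = 978225.82 − 978186.26 + (127.54) = 167.10 mGal

167.1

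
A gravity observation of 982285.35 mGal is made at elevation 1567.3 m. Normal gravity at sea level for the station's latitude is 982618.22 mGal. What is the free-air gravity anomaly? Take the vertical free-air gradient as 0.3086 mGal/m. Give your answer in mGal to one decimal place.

Free-air correction = 0.3086 × 1567.3 = 483.67 mGal
Free-air anomaly = 982285.35 − 982618.22 + (483.67) = 150.80 mGal

150.8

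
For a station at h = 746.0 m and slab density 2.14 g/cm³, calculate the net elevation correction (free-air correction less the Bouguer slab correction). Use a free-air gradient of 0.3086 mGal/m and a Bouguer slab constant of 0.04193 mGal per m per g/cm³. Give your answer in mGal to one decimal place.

Combined gradient = 0.3086 − 0.04193 × 2.14 = 0.2188698 mGal/m
Combined elevation correction = 0.2188698 × 746.0 = 163.3 mGal

163.3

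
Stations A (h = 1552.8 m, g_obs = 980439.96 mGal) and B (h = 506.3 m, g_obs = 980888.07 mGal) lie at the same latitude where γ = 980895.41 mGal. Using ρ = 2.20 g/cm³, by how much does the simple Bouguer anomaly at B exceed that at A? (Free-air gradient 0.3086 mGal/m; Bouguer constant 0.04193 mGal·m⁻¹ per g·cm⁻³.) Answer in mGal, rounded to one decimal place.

Δg_SB(A) = 980439.96 − 980895.41 + 0.3086×1552.8 − 0.04193×2.20×1552.8 = -119.50 mGal
Δg_SB(B) = 980888.07 − 980895.41 + 0.3086×506.3 − 0.04193×2.20×506.3 = 102.20 mGal
Difference = 102.20 − (-119.50) = 221.70 mGal

221.7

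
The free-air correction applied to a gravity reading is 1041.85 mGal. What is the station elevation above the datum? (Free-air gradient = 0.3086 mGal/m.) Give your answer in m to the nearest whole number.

3376

h = 1041.85 / 0.3086 = 3376.05 m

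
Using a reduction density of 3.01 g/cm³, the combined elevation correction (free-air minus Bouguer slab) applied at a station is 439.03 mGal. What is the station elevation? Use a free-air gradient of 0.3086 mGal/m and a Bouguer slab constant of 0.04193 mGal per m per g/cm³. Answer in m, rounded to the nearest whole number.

Combined gradient = 0.3086 − 0.04193 × 3.01 = 0.1823907 mGal/m
h = 439.03 / 0.1823907 = 2407.09 m

2407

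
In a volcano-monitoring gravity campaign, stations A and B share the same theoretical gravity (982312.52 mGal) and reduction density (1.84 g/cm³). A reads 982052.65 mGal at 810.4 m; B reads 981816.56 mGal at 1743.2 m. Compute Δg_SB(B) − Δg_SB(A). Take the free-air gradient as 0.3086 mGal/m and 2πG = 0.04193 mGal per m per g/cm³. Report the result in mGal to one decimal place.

-20.2

Δg_SB(A) = 982052.65 − 982312.52 + 0.3086×810.4 − 0.04193×1.84×810.4 = -72.30 mGal
Δg_SB(B) = 981816.56 − 982312.52 + 0.3086×1743.2 − 0.04193×1.84×1743.2 = -92.50 mGal
Difference = -92.50 − (-72.30) = -20.20 mGal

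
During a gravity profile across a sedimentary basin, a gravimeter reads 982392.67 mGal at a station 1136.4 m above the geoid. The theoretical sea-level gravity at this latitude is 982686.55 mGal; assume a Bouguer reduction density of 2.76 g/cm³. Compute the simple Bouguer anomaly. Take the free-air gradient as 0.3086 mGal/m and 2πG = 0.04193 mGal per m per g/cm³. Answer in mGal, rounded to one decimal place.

Free-air correction = 0.3086 × 1136.4 = 350.69 mGal
Free-air anomaly = 982392.67 − 982686.55 + (350.69) = 56.81 mGal
Bouguer slab correction = 0.04193 × 2.76 × 1136.4 = 131.51 mGal
Simple Bouguer anomaly = 56.81 − (131.51) = -74.70 mGal

-74.7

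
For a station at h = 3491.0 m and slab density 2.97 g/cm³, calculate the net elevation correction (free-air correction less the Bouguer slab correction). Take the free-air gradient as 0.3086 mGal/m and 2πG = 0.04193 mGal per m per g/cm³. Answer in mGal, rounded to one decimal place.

Combined gradient = 0.3086 − 0.04193 × 2.97 = 0.1840679 mGal/m
Combined elevation correction = 0.1840679 × 3491.0 = 642.6 mGal

642.6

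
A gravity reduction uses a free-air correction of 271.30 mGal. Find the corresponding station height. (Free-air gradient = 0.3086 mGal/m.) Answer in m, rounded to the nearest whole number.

879

h = 271.30 / 0.3086 = 879.13 m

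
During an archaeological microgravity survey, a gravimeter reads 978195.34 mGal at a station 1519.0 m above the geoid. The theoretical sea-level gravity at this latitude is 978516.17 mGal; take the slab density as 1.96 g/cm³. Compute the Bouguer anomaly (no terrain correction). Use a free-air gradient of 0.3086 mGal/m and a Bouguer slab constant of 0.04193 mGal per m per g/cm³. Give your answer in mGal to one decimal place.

23.1

Free-air correction = 0.3086 × 1519.0 = 468.76 mGal
Free-air anomaly = 978195.34 − 978516.17 + (468.76) = 147.93 mGal
Bouguer slab correction = 0.04193 × 1.96 × 1519.0 = 124.84 mGal
Simple Bouguer anomaly = 147.93 − (124.84) = 23.09 mGal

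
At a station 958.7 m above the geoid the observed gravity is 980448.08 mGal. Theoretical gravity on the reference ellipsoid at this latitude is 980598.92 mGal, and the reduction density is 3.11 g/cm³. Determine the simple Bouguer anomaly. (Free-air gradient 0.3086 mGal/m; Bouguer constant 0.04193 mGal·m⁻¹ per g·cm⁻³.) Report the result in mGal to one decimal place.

Free-air correction = 0.3086 × 958.7 = 295.85 mGal
Free-air anomaly = 980448.08 − 980598.92 + (295.85) = 145.01 mGal
Bouguer slab correction = 0.04193 × 3.11 × 958.7 = 125.02 mGal
Simple Bouguer anomaly = 145.01 − (125.02) = 19.99 mGal

20.0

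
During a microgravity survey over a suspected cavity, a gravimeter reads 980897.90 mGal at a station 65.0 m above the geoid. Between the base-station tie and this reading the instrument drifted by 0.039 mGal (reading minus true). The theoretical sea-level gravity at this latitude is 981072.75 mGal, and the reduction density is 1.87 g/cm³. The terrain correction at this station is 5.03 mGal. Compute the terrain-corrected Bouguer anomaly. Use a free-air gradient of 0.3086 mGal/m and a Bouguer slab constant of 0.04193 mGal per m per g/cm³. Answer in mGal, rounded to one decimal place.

-154.9

Drift-corrected reading = 980897.90 − (0.039) = 980897.861 mGal
Free-air correction = 0.3086 × 65.0 = 20.06 mGal
Free-air anomaly = 980897.861 − 981072.75 + (20.06) = -154.829 mGal
Bouguer slab correction = 0.04193 × 1.87 × 65.0 = 5.10 mGal
Simple Bouguer anomaly = -154.829 − (5.10) = -159.929 mGal
Complete Bouguer anomaly = -159.929 + 5.03 = -154.899 mGal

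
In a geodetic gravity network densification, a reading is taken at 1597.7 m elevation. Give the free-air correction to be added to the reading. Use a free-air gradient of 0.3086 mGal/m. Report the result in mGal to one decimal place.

493.1

Free-air correction = 0.3086 × 1597.7 = 493.1 mGal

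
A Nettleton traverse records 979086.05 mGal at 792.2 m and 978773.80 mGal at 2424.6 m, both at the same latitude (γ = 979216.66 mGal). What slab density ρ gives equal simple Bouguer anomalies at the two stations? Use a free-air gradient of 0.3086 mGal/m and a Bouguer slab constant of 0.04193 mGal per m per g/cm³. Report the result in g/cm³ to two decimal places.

2.80

Δg_obs = 978773.80 − 979086.05 = -312.25 mGal over Δh = 2424.6 − 792.2 = 1632.4 m
Equal Bouguer anomalies ⇒ Δg_obs + (0.3086 − 0.04193ρ)·Δh = 0
0.3086 − 0.04193ρ = −Δg_obs/Δh = 0.19128
ρ = (0.3086 − 0.19128) / 0.04193 = 2.80 g/cm³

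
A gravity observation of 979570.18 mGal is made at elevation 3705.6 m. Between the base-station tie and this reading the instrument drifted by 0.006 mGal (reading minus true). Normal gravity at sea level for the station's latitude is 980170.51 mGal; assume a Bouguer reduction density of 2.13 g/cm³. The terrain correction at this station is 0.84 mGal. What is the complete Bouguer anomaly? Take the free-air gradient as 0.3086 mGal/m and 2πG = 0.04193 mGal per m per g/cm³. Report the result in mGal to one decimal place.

Drift-corrected reading = 979570.18 − (0.006) = 979570.174 mGal
Free-air correction = 0.3086 × 3705.6 = 1143.55 mGal
Free-air anomaly = 979570.174 − 980170.51 + (1143.55) = 543.214 mGal
Bouguer slab correction = 0.04193 × 2.13 × 3705.6 = 330.95 mGal
Simple Bouguer anomaly = 543.214 − (330.95) = 212.264 mGal
Complete Bouguer anomaly = 212.264 + 0.84 = 213.104 mGal

213.1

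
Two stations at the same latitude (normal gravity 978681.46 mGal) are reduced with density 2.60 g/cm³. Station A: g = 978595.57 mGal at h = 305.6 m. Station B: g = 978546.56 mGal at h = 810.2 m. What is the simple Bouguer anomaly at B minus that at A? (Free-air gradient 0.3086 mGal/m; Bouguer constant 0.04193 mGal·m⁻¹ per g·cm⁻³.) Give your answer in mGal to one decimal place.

Δg_SB(A) = 978595.57 − 978681.46 + 0.3086×305.6 − 0.04193×2.60×305.6 = -24.90 mGal
Δg_SB(B) = 978546.56 − 978681.46 + 0.3086×810.2 − 0.04193×2.60×810.2 = 26.80 mGal
Difference = 26.80 − (-24.90) = 51.70 mGal

51.7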